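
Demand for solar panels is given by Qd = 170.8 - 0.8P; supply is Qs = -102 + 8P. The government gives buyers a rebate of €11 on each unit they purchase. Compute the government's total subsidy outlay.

Government cost = €1694

Pre-subsidy: 170.8 - 0.8P = -102 + 8P gives P* = 31, Q* = 146.
With the rebate, buyers effectively pay Pb = Ps − 11, where Ps is the price sellers receive.
Demand in terms of Ps becomes Qd = 170.8 − 0.8(Ps − 11) = 179.6 - 0.8Ps. Setting this equal to supply: 179.6 - 0.8Ps = -102 + 8Ps, so Ps = 32.
Buyers pay Pb = 32 − 11 = 21; Q' = -102 + 8·32 = 154.
Government outlay = subsidy × quantity = 11 × 154 = 1694.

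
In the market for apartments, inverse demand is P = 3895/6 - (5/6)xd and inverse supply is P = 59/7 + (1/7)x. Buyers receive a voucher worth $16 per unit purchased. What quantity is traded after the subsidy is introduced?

Pre-subsidy: 3895/6 - (5/6)x = 59/7 + (1/7)x gives x* = 26911/41 and P* = 4190/41.
With the rebate, buyers effectively pay Pb = Ps − 16, where Ps is the price sellers receive.
On the curves, Pb = 3895/6 - (5/6)x and Ps = 59/7 + (1/7)x; the wedge Ps − Pb = 16 gives 59/7 + (1/7)x − (3895/6 - (5/6)x) = 16, so x' = 27583/41.
Then Pb = 3895/6 − (5/6)·(27583/41) = 3630/41 and Ps = 59/7 + (1/7)·(27583/41) = 4286/41.

x' = 27583/41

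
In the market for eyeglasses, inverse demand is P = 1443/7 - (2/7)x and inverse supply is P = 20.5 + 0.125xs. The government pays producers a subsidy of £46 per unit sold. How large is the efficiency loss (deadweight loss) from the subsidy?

Deadweight loss = £2576

Pre-subsidy: 1443/7 - (2/7)x = 20.5 + 0.125x gives x* = 452 and P* = 77.
With the subsidy, sellers receive Ps = Pb + 46 for each unit, where Pb is the price buyers pay.
On the curves, Pb = 1443/7 - (2/7)x and Ps = 20.5 + 0.125x; the wedge Ps − Pb = 46 gives 20.5 + 0.125x − (1443/7 - (2/7)x) = 46, so x' = 564.
Then Pb = 1443/7 − (2/7)·564 = 45 and Ps = 20.5 + 0.125·564 = 91.
The subsidy expands output by 564 − 452 = 112 past the efficient level; on those units the gap between marginal cost and willingness to pay runs from 0 up to 46.
DWL = ½ × 46 × 112 = 2576.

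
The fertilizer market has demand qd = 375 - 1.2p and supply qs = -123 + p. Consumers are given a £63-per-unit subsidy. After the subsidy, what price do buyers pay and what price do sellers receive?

Pre-subsidy: 375 - 1.2p = -123 + p gives p* = 2490/11, q* = 1137/11.
With the rebate, buyers effectively pay pb = ps − 63, where ps is the price sellers receive.
Demand in terms of ps becomes qd = 375 − 1.2(ps − 63) = 450.6 - 1.2ps. Setting this equal to supply: 450.6 - 1.2ps = -123 + ps, so ps = 2868/11.
Buyers pay pb = 2868/11 − 63 = 2175/11; q' = -123 + 1·(2868/11) = 1515/11.

Buyers pay 2175/11; sellers receive 2868/11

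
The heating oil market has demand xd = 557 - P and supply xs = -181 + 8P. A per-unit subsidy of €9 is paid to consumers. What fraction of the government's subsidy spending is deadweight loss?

Pre-subsidy: 557 - P = -181 + 8P gives P* = 82, x* = 475.
With the rebate, buyers effectively pay Pb = Ps − 9, where Ps is the price sellers receive.
Demand in terms of Ps becomes xd = 557 − 1(Ps − 9) = 566 - Ps. Setting this equal to supply: 566 - Ps = -181 + 8Ps, so Ps = 83.
Buyers pay Pb = 83 − 9 = 74; x' = -181 + 8·83 = 483.
ΔCS = ½(475 + 483)(82 − 74) = 3832; ΔPS = ½(475 + 483)(83 − 82) = 479.
Government spending = 9 × 483 = 4347.
DWL = ½ × 9 × (483 − 475) = 36; fraction = 36 / 4347 = 4/483.

DWL / government spending = 4/483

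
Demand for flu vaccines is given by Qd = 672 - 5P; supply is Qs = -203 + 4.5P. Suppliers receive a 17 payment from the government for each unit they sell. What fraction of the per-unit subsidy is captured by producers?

Pre-subsidy: 672 - 5P = -203 + 4.5P gives P* = 1750/19, Q* = 4018/19.
With the subsidy, sellers receive Ps = Pb + 17 for each unit, where Pb is the price buyers pay.
Supply in terms of Pb becomes Qs = -203 + 4.5(Pb + 17) = -126.5 + 4.5Pb. Setting this equal to demand: 672 - 5Pb = -126.5 + 4.5Pb, so Pb = 1597/19.
Sellers receive Ps = 1597/19 + 17 = 1920/19; Q' = 672 − 5·(1597/19) = 4783/19.
Buyers' price falls by P* − Pb = 1750/19 − 1597/19 = 153/19; sellers' price rises by Ps − P* = 1920/19 − 1750/19 = 170/19.
So producers capture (170/19)/17 = 10/19 of each unit of subsidy.

Producer share = 10/19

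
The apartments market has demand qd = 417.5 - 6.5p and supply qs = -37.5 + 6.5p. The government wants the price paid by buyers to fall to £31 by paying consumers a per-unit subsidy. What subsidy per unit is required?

Required subsidy s = £8 per unit

At a buyer price of 31, quantity demanded is 417.5 − 6.5·31 = 216.
Sellers supply 216 only when they receive ps with -37.5 + 6.5·ps = 216, i.e. ps = 39.
s = ps − pb = 39 − 31 = 8.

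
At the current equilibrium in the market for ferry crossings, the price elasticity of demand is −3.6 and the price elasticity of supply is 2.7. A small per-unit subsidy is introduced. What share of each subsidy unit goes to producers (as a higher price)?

For a small subsidy around the equilibrium, the benefit split depends on the relative slopes, which at a point are proportional to the elasticities.
Buyer share = εs/(εs + |εd|) = 2.7/(2.7 + 3.6) = 3/7; seller share = |εd|/(εs + |εd|) = 4/7.
So producers capture 4/7 of the subsidy.

Producer share = 4/7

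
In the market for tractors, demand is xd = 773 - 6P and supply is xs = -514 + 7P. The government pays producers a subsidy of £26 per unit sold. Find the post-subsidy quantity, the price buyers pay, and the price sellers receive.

Pre-subsidy: 773 - 6P = -514 + 7P gives P* = 99, x* = 179.
With the subsidy, sellers receive Ps = Pb + 26 for each unit, where Pb is the price buyers pay.
Supply in terms of Pb becomes xs = -514 + 7(Pb + 26) = -332 + 7Pb. Setting this equal to demand: 773 - 6Pb = -332 + 7Pb, so Pb = 85.
Sellers receive Ps = 85 + 26 = 111; x' = 773 − 6·85 = 263.

x' = 263; buyers pay £85; sellers receive £111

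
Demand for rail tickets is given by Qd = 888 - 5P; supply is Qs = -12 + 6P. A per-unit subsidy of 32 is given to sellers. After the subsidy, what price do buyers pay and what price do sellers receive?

Buyers pay 708/11; sellers receive 1060/11

Pre-subsidy: 888 - 5P = -12 + 6P gives P* = 900/11, Q* = 5268/11.
With the subsidy, sellers receive Ps = Pb + 32 for each unit, where Pb is the price buyers pay.
Supply in terms of Pb becomes Qs = -12 + 6(Pb + 32) = 180 + 6Pb. Setting this equal to demand: 888 - 5Pb = 180 + 6Pb, so Pb = 708/11.
Sellers receive Ps = 708/11 + 32 = 1060/11; Q' = 888 − 5·(708/11) = 6228/11.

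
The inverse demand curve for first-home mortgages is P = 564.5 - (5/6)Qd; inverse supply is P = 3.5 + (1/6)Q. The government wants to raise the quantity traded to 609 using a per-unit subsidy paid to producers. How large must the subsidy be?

Required subsidy s = 48 per unit

At Q = 609, from the demand curve buyers pay Pb = 564.5 − (5/6)·609 = 57; from the supply curve sellers need Ps = 3.5 + (1/6)·609 = 105.
The subsidy must fill the gap: s = Ps − Pb = 105 − 57 = 48.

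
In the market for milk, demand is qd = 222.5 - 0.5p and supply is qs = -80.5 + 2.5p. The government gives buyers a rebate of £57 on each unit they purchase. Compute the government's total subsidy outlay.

Pre-subsidy: 222.5 - 0.5p = -80.5 + 2.5p gives p* = 101, q* = 172.
With the rebate, buyers effectively pay pb = ps − 57, where ps is the price sellers receive.
Demand in terms of ps becomes qd = 222.5 − 0.5(ps − 57) = 251 - 0.5ps. Setting this equal to supply: 251 - 0.5ps = -80.5 + 2.5ps, so ps = 110.5.
Buyers pay pb = 110.5 − 57 = 53.5; q' = -80.5 + 2.5·110.5 = 195.75.
Government outlay = subsidy × quantity = 57 × 195.75 = 11157.75.

Government cost = £11157.75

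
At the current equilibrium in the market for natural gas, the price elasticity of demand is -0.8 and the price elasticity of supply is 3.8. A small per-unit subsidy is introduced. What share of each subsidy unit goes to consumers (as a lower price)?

For a small subsidy around the equilibrium, the benefit split depends on the relative slopes, which at a point are proportional to the elasticities.
Buyer share = εs/(εs + |εd|) = 3.8/(3.8 + 0.8) = 19/23; seller share = |εd|/(εs + |εd|) = 4/23.

Consumer share = 19/23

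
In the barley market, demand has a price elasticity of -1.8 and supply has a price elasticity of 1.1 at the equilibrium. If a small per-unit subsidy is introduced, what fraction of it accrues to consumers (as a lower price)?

Consumer share = 11/29

For a small subsidy around the equilibrium, the benefit split depends on the relative slopes, which at a point are proportional to the elasticities.
Buyer share = εs/(εs + |εd|) = 1.1/(1.1 + 1.8) = 11/29; seller share = |εd|/(εs + |εd|) = 18/29.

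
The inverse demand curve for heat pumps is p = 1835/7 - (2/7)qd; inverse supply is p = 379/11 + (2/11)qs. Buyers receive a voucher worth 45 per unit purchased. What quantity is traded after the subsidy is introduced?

Pre-subsidy: 1835/7 - (2/7)q = 379/11 + (2/11)q gives q* = 487 and p* = 123.
With the rebate, buyers effectively pay pb = ps − 45, where ps is the price sellers receive.
On the curves, pb = 1835/7 - (2/7)q and ps = 379/11 + (2/11)q; the wedge ps − pb = 45 gives 379/11 + (2/11)q − (1835/7 - (2/7)q) = 45, so q' = 583.25.
Then pb = 1835/7 − (2/7)·583.25 = 95.5 and ps = 379/11 + (2/11)·583.25 = 140.5.

q' = 583.25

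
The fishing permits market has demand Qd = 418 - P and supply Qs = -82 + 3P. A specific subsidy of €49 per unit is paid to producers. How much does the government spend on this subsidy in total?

Government cost = €16157.75

Pre-subsidy: 418 - P = -82 + 3P gives P* = 125, Q* = 293.
With the subsidy, sellers receive Ps = Pb + 49 for each unit, where Pb is the price buyers pay.
Supply in terms of Pb becomes Qs = -82 + 3(Pb + 49) = 65 + 3Pb. Setting this equal to demand: 418 - Pb = 65 + 3Pb, so Pb = 88.25.
Sellers receive Ps = 88.25 + 49 = 137.25; Q' = 418 − 1·88.25 = 329.75.
Government outlay = subsidy × quantity = 49 × 329.75 = 16157.75.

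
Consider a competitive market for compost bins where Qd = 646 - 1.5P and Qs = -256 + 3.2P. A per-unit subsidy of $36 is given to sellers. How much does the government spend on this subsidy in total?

Pre-subsidy: 646 - 1.5P = -256 + 3.2P gives P* = 9020/47, Q* = 16832/47.
With the subsidy, sellers receive Ps = Pb + 36 for each unit, where Pb is the price buyers pay.
Supply in terms of Pb becomes Qs = -256 + 3.2(Pb + 36) = -140.8 + 3.2Pb. Setting this equal to demand: 646 - 1.5Pb = -140.8 + 3.2Pb, so Pb = 7868/47.
Sellers receive Ps = 7868/47 + 36 = 9560/47; Q' = 646 − 1.5·(7868/47) = 18560/47.
Government outlay = subsidy × quantity = 36 × 18560/47 = 668160/47.

Government cost = 668160/47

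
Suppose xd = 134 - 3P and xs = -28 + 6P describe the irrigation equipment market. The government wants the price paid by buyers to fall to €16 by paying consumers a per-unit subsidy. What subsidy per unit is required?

Required subsidy s = €3 per unit

At a buyer price of 16, quantity demanded is 134 − 3·16 = 86.
Sellers supply 86 only when they receive Ps with -28 + 6·Ps = 86, i.e. Ps = 19.
s = Ps − Pb = 19 − 16 = 3.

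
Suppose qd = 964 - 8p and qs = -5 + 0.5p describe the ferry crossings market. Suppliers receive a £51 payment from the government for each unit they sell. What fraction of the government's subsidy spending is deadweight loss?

DWL / government spending = 3/19

Pre-subsidy: 964 - 8p = -5 + 0.5p gives p* = 114, q* = 52.
With the subsidy, sellers receive ps = pb + 51 for each unit, where pb is the price buyers pay.
Supply in terms of pb becomes qs = -5 + 0.5(pb + 51) = 20.5 + 0.5pb. Setting this equal to demand: 964 - 8pb = 20.5 + 0.5pb, so pb = 111.
Sellers receive ps = 111 + 51 = 162; q' = 964 − 8·111 = 76.
ΔCS = ½(52 + 76)(114 − 111) = 192; ΔPS = ½(52 + 76)(162 − 114) = 3072.
Government spending = 51 × 76 = 3876.
DWL = ½ × 51 × (76 − 52) = 612; fraction = 612 / 3876 = 3/19.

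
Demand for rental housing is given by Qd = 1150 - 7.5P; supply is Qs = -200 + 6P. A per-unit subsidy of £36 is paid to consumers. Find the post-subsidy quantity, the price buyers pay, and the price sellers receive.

Pre-subsidy: 1150 - 7.5P = -200 + 6P gives P* = 100, Q* = 400.
With the rebate, buyers effectively pay Pb = Ps − 36, where Ps is the price sellers receive.
Demand in terms of Ps becomes Qd = 1150 − 7.5(Ps − 36) = 1420 - 7.5Ps. Setting this equal to supply: 1420 - 7.5Ps = -200 + 6Ps, so Ps = 120.
Buyers pay Pb = 120 − 36 = 84; Q' = -200 + 6·120 = 520.

Q' = 520; buyers pay £84; sellers receive £120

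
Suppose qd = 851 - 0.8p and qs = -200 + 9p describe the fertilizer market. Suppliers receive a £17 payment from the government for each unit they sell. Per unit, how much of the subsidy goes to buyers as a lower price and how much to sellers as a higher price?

Buyers gain 765/49 per unit; sellers gain 68/49 per unit

Pre-subsidy: 851 - 0.8p = -200 + 9p gives p* = 5255/49, q* = 37495/49.
With the subsidy, sellers receive ps = pb + 17 for each unit, where pb is the price buyers pay.
Supply in terms of pb becomes qs = -200 + 9(pb + 17) = -47 + 9pb. Setting this equal to demand: 851 - 0.8pb = -47 + 9pb, so pb = 4490/49.
Sellers receive ps = 4490/49 + 17 = 5323/49; q' = 851 − 0.8·(4490/49) = 38107/49.
Buyers' price falls by p* − pb = 5255/49 − 4490/49 = 765/49; sellers' price rises by ps − p* = 5323/49 − 5255/49 = 68/49.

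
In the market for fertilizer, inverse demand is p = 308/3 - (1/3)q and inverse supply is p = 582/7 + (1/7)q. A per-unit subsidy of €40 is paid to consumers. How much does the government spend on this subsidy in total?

Pre-subsidy: 308/3 - (1/3)q = 582/7 + (1/7)q gives q* = 41 and p* = 89.
With the rebate, buyers effectively pay pb = ps − 40, where ps is the price sellers receive.
On the curves, pb = 308/3 - (1/3)q and ps = 582/7 + (1/7)q; the wedge ps − pb = 40 gives 582/7 + (1/7)q − (308/3 - (1/3)q) = 40, so q' = 125.
Then pb = 308/3 − (1/3)·125 = 61 and ps = 582/7 + (1/7)·125 = 101.
Government outlay = subsidy × quantity = 40 × 125 = 5000.

Government cost = €5000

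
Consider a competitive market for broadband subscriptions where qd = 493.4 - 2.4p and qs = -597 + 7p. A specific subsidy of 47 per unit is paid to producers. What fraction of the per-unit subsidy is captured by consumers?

Consumer share = 35/47

Pre-subsidy: 493.4 - 2.4p = -597 + 7p gives p* = 116, q* = 215.
With the subsidy, sellers receive ps = pb + 47 for each unit, where pb is the price buyers pay.
Supply in terms of pb becomes qs = -597 + 7(pb + 47) = -268 + 7pb. Setting this equal to demand: 493.4 - 2.4pb = -268 + 7pb, so pb = 81.
Sellers receive ps = 81 + 47 = 128; q' = 493.4 − 2.4·81 = 299.
Buyers' price falls by p* − pb = 116 − 81 = 35; sellers' price rises by ps − p* = 128 − 116 = 12.
So consumers capture 35/47 = 35/47 of each unit of subsidy.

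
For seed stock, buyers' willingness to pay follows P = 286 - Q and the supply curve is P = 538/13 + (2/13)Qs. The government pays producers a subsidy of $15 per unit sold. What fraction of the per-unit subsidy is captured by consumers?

Pre-subsidy: 286 - Q = 538/13 + (2/13)Q gives Q* = 212 and P* = 74.
With the subsidy, sellers receive Ps = Pb + 15 for each unit, where Pb is the price buyers pay.
On the curves, Pb = 286 - Q and Ps = 538/13 + (2/13)Q; the wedge Ps − Pb = 15 gives 538/13 + (2/13)Q − (286 - Q) = 15, so Q' = 225.
Then Pb = 286 − 1·225 = 61 and Ps = 538/13 + (2/13)·225 = 76.
Buyers' price falls by P* − Pb = 74 − 61 = 13; sellers' price rises by Ps − P* = 76 − 74 = 2.
So consumers capture 13/15 = 13/15 of each unit of subsidy.

Consumer share = 13/15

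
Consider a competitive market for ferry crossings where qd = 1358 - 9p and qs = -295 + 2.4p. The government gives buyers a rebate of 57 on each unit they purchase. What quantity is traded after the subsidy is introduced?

Pre-subsidy: 1358 - 9p = -295 + 2.4p gives p* = 145, q* = 53.
With the rebate, buyers effectively pay pb = ps − 57, where ps is the price sellers receive.
Demand in terms of ps becomes qd = 1358 − 9(ps − 57) = 1871 - 9ps. Setting this equal to supply: 1871 - 9ps = -295 + 2.4ps, so ps = 190.
Buyers pay pb = 190 − 57 = 133; q' = -295 + 2.4·190 = 161.

q' = 161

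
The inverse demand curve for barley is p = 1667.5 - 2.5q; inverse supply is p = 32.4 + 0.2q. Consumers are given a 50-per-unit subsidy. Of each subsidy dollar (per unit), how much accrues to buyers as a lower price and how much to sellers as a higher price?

Pre-subsidy: 1667.5 - 2.5q = 32.4 + 0.2q gives q* = 16351/27 and p* = 4145/27.
With the rebate, buyers effectively pay pb = ps − 50, where ps is the price sellers receive.
On the curves, pb = 1667.5 - 2.5q and ps = 32.4 + 0.2q; the wedge ps − pb = 50 gives 32.4 + 0.2q − (1667.5 - 2.5q) = 50, so q' = 5617/9.
Then pb = 1667.5 − 2.5·(5617/9) = 965/9 and ps = 32.4 + 0.2·(5617/9) = 1415/9.
Buyers' price falls by p* − pb = 4145/27 − 965/9 = 1250/27; sellers' price rises by ps − p* = 1415/9 − 4145/27 = 100/27.

Buyers gain 1250/27 per unit; sellers gain 100/27 per unit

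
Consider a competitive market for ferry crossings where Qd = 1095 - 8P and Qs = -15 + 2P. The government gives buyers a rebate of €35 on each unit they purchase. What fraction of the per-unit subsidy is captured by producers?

Pre-subsidy: 1095 - 8P = -15 + 2P gives P* = 111, Q* = 207.
With the rebate, buyers effectively pay Pb = Ps − 35, where Ps is the price sellers receive.
Demand in terms of Ps becomes Qd = 1095 − 8(Ps − 35) = 1375 - 8Ps. Setting this equal to supply: 1375 - 8Ps = -15 + 2Ps, so Ps = 139.
Buyers pay Pb = 139 − 35 = 104; Q' = -15 + 2·139 = 263.
Buyers' price falls by P* − Pb = 111 − 104 = 7; sellers' price rises by Ps − P* = 139 − 111 = 28.
So producers capture 28/35 = 0.8 of each unit of subsidy.

Producer share = 0.8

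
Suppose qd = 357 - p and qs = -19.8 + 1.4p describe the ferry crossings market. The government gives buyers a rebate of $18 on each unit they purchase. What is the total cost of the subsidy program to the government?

Government cost = $3789

Pre-subsidy: 357 - p = -19.8 + 1.4p gives p* = 157, q* = 200.
With the rebate, buyers effectively pay pb = ps − 18, where ps is the price sellers receive.
Demand in terms of ps becomes qd = 357 − 1(ps − 18) = 375 - ps. Setting this equal to supply: 375 - ps = -19.8 + 1.4ps, so ps = 164.5.
Buyers pay pb = 164.5 − 18 = 146.5; q' = -19.8 + 1.4·164.5 = 210.5.
Government outlay = subsidy × quantity = 18 × 210.5 = 3789.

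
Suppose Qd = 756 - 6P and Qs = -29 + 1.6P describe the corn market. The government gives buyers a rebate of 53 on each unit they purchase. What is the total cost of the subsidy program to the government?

Government cost = 204633/19

Pre-subsidy: 756 - 6P = -29 + 1.6P gives P* = 3925/38, Q* = 2589/19.
With the rebate, buyers effectively pay Pb = Ps − 53, where Ps is the price sellers receive.
Demand in terms of Ps becomes Qd = 756 − 6(Ps − 53) = 1074 - 6Ps. Setting this equal to supply: 1074 - 6Ps = -29 + 1.6Ps, so Ps = 5515/38.
Buyers pay Pb = 5515/38 − 53 = 3501/38; Q' = -29 + 1.6·(5515/38) = 3861/19.
Government outlay = subsidy × quantity = 53 × 3861/19 = 204633/19.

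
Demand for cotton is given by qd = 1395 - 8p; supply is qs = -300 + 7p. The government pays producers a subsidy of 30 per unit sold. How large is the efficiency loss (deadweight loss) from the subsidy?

Pre-subsidy: 1395 - 8p = -300 + 7p gives p* = 113, q* = 491.
With the subsidy, sellers receive ps = pb + 30 for each unit, where pb is the price buyers pay.
Supply in terms of pb becomes qs = -300 + 7(pb + 30) = -90 + 7pb. Setting this equal to demand: 1395 - 8pb = -90 + 7pb, so pb = 99.
Sellers receive ps = 99 + 30 = 129; q' = 1395 − 8·99 = 603.
The subsidy expands output by 603 − 491 = 112 past the efficient level; on those units the gap between marginal cost and willingness to pay runs from 0 up to 30.
DWL = ½ × 30 × 112 = 1680.

Deadweight loss = 1680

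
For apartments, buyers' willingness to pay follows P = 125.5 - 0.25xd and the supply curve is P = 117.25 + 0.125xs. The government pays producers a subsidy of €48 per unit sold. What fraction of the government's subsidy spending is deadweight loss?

DWL / government spending = 32/75

Pre-subsidy: 125.5 - 0.25x = 117.25 + 0.125x gives x* = 22 and P* = 120.
With the subsidy, sellers receive Ps = Pb + 48 for each unit, where Pb is the price buyers pay.
On the curves, Pb = 125.5 - 0.25x and Ps = 117.25 + 0.125x; the wedge Ps − Pb = 48 gives 117.25 + 0.125x − (125.5 - 0.25x) = 48, so x' = 150.
Then Pb = 125.5 − 0.25·150 = 88 and Ps = 117.25 + 0.125·150 = 136.
ΔCS = ½(22 + 150)(120 − 88) = 2752; ΔPS = ½(22 + 150)(136 − 120) = 1376.
Government spending = 48 × 150 = 7200.
DWL = ½ × 48 × (150 − 22) = 3072; fraction = 3072 / 7200 = 32/75.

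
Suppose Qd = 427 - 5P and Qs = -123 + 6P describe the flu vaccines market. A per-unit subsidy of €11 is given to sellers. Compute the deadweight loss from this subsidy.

Pre-subsidy: 427 - 5P = -123 + 6P gives P* = 50, Q* = 177.
With the subsidy, sellers receive Ps = Pb + 11 for each unit, where Pb is the price buyers pay.
Supply in terms of Pb becomes Qs = -123 + 6(Pb + 11) = -57 + 6Pb. Setting this equal to demand: 427 - 5Pb = -57 + 6Pb, so Pb = 44.
Sellers receive Ps = 44 + 11 = 55; Q' = 427 − 5·44 = 207.
The subsidy expands output by 207 − 177 = 30 past the efficient level; on those units the gap between marginal cost and willingness to pay runs from 0 up to 11.
DWL = ½ × 11 × 30 = 165.

Deadweight loss = €165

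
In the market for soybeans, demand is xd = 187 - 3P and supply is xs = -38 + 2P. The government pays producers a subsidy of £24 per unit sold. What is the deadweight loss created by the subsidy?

Deadweight loss = £345.6

Pre-subsidy: 187 - 3P = -38 + 2P gives P* = 45, x* = 52.
With the subsidy, sellers receive Ps = Pb + 24 for each unit, where Pb is the price buyers pay.
Supply in terms of Pb becomes xs = -38 + 2(Pb + 24) = 10 + 2Pb. Setting this equal to demand: 187 - 3Pb = 10 + 2Pb, so Pb = 35.4.
Sellers receive Ps = 35.4 + 24 = 59.4; x' = 187 − 3·35.4 = 80.8.
The subsidy expands output by 80.8 − 52 = 28.8 past the efficient level; on those units the gap between marginal cost and willingness to pay runs from 0 up to 24.
DWL = ½ × 24 × 28.8 = 345.6.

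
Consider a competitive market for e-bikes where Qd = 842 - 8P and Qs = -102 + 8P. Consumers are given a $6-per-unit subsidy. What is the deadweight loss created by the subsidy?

Deadweight loss = $72

Pre-subsidy: 842 - 8P = -102 + 8P gives P* = 59, Q* = 370.
With the rebate, buyers effectively pay Pb = Ps − 6, where Ps is the price sellers receive.
Demand in terms of Ps becomes Qd = 842 − 8(Ps − 6) = 890 - 8Ps. Setting this equal to supply: 890 - 8Ps = -102 + 8Ps, so Ps = 62.
Buyers pay Pb = 62 − 6 = 56; Q' = -102 + 8·62 = 394.
The subsidy expands output by 394 − 370 = 24 past the efficient level; on those units the gap between marginal cost and willingness to pay runs from 0 up to 6.
DWL = ½ × 6 × 24 = 72.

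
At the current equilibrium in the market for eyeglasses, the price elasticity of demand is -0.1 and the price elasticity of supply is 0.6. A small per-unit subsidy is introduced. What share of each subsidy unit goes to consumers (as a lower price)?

Consumer share = 6/7

For a small subsidy around the equilibrium, the benefit split depends on the relative slopes, which at a point are proportional to the elasticities.
Buyer share = εs/(εs + |εd|) = 0.6/(0.6 + 0.1) = 6/7; seller share = |εd|/(εs + |εd|) = 1/7.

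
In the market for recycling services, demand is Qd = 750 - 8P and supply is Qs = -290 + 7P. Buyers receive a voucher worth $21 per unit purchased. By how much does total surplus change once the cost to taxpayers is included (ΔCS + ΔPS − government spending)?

Net change in total surplus = -$823.2

Pre-subsidy: 750 - 8P = -290 + 7P gives P* = 208/3, Q* = 586/3.
With the rebate, buyers effectively pay Pb = Ps − 21, where Ps is the price sellers receive.
Demand in terms of Ps becomes Qd = 750 − 8(Ps − 21) = 918 - 8Ps. Setting this equal to supply: 918 - 8Ps = -290 + 7Ps, so Ps = 1208/15.
Buyers pay Pb = 1208/15 − 21 = 893/15; Q' = -290 + 7·(1208/15) = 4106/15.
ΔCS = ½(586/3 + 4106/15)(208/3 − 893/15) = 172382/75; ΔPS = ½(586/3 + 4106/15)(1208/15 − 208/3) = 197008/75.
Government spending = 21 × 4106/15 = 5748.4.
Net change = 172382/75 + 197008/75 − 5748.4 = -823.2. The loss equals the DWL triangle ½·21·78.4.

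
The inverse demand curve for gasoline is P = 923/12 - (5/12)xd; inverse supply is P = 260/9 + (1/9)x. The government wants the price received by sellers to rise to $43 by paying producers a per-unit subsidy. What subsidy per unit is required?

At a seller price of 43, quantity supplied is -260 + 9·43 = 127.
Buyers absorb 127 only when they pay Pb = 923/12 − (5/12)·127 = 24.
s = Ps − Pb = 43 − 24 = 19.

Required subsidy s = $19 per unit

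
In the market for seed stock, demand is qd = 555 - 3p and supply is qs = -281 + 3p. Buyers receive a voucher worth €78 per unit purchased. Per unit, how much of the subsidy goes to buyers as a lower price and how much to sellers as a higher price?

Pre-subsidy: 555 - 3p = -281 + 3p gives p* = 418/3, q* = 137.
With the rebate, buyers effectively pay pb = ps − 78, where ps is the price sellers receive.
Demand in terms of ps becomes qd = 555 − 3(ps − 78) = 789 - 3ps. Setting this equal to supply: 789 - 3ps = -281 + 3ps, so ps = 535/3.
Buyers pay pb = 535/3 − 78 = 301/3; q' = -281 + 3·(535/3) = 254.
Buyers' price falls by p* − pb = 418/3 − 301/3 = 39; sellers' price rises by ps − p* = 535/3 − 418/3 = 39.

Buyers gain €39 per unit; sellers gain €39 per unit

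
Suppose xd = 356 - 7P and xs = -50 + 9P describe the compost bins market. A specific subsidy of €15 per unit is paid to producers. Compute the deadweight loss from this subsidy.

Deadweight loss = €442.96875

Pre-subsidy: 356 - 7P = -50 + 9P gives P* = 25.375, x* = 178.375.
With the subsidy, sellers receive Ps = Pb + 15 for each unit, where Pb is the price buyers pay.
Supply in terms of Pb becomes xs = -50 + 9(Pb + 15) = 85 + 9Pb. Setting this equal to demand: 356 - 7Pb = 85 + 9Pb, so Pb = 16.9375.
Sellers receive Ps = 16.9375 + 15 = 31.9375; x' = 356 − 7·16.9375 = 237.4375.
The subsidy expands output by 237.4375 − 178.375 = 59.0625 past the efficient level; on those units the gap between marginal cost and willingness to pay runs from 0 up to 15.
DWL = ½ × 15 × 59.0625 = 442.96875.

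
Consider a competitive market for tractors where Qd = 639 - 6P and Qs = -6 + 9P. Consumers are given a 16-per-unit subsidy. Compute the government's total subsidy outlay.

Government cost = 7017.6

Pre-subsidy: 639 - 6P = -6 + 9P gives P* = 43, Q* = 381.
With the rebate, buyers effectively pay Pb = Ps − 16, where Ps is the price sellers receive.
Demand in terms of Ps becomes Qd = 639 − 6(Ps − 16) = 735 - 6Ps. Setting this equal to supply: 735 - 6Ps = -6 + 9Ps, so Ps = 49.4.
Buyers pay Pb = 49.4 − 16 = 33.4; Q' = -6 + 9·49.4 = 438.6.
Government outlay = subsidy × quantity = 16 × 438.6 = 7017.6.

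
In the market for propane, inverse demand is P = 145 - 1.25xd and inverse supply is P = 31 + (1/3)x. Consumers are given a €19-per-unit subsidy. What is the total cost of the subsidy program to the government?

Government cost = €1596

Pre-subsidy: 145 - 1.25x = 31 + (1/3)x gives x* = 72 and P* = 55.
With the rebate, buyers effectively pay Pb = Ps − 19, where Ps is the price sellers receive.
On the curves, Pb = 145 - 1.25x and Ps = 31 + (1/3)x; the wedge Ps − Pb = 19 gives 31 + (1/3)x − (145 - 1.25x) = 19, so x' = 84.
Then Pb = 145 − 1.25·84 = 40 and Ps = 31 + (1/3)·84 = 59.
Government outlay = subsidy × quantity = 19 × 84 = 1596.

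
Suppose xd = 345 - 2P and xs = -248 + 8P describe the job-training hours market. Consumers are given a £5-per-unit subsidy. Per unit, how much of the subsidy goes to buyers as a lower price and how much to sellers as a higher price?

Pre-subsidy: 345 - 2P = -248 + 8P gives P* = 59.3, x* = 226.4.
With the rebate, buyers effectively pay Pb = Ps − 5, where Ps is the price sellers receive.
Demand in terms of Ps becomes xd = 345 − 2(Ps − 5) = 355 - 2Ps. Setting this equal to supply: 355 - 2Ps = -248 + 8Ps, so Ps = 60.3.
Buyers pay Pb = 60.3 − 5 = 55.3; x' = -248 + 8·60.3 = 234.4.
Buyers' price falls by P* − Pb = 59.3 − 55.3 = 4; sellers' price rises by Ps − P* = 60.3 − 59.3 = 1.

Buyers gain £4 per unit; sellers gain £1 per unit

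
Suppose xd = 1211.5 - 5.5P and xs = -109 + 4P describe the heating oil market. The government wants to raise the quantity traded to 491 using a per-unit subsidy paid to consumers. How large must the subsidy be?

Required subsidy s = 19 per unit

At x = 491, invert demand for the buyer price: Pb = (1211.5 − 491)/5.5 = 131; invert supply for the seller price: Ps = (491 − (-109))/4 = 150.
The subsidy must fill the gap: s = Ps − Pb = 150 − 131 = 19.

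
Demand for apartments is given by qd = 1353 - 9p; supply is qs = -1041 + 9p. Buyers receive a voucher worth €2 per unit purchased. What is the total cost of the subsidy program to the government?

Pre-subsidy: 1353 - 9p = -1041 + 9p gives p* = 133, q* = 156.
With the rebate, buyers effectively pay pb = ps − 2, where ps is the price sellers receive.
Demand in terms of ps becomes qd = 1353 − 9(ps − 2) = 1371 - 9ps. Setting this equal to supply: 1371 - 9ps = -1041 + 9ps, so ps = 134.
Buyers pay pb = 134 − 2 = 132; q' = -1041 + 9·134 = 165.
Government outlay = subsidy × quantity = 2 × 165 = 330.

Government cost = €330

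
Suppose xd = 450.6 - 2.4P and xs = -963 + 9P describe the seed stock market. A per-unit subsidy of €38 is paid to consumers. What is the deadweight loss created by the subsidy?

Deadweight loss = €1368

Pre-subsidy: 450.6 - 2.4P = -963 + 9P gives P* = 124, x* = 153.
With the rebate, buyers effectively pay Pb = Ps − 38, where Ps is the price sellers receive.
Demand in terms of Ps becomes xd = 450.6 − 2.4(Ps − 38) = 541.8 - 2.4Ps. Setting this equal to supply: 541.8 - 2.4Ps = -963 + 9Ps, so Ps = 132.
Buyers pay Pb = 132 − 38 = 94; x' = -963 + 9·132 = 225.
The subsidy expands output by 225 − 153 = 72 past the efficient level; on those units the gap between marginal cost and willingness to pay runs from 0 up to 38.
DWL = ½ × 38 × 72 = 1368.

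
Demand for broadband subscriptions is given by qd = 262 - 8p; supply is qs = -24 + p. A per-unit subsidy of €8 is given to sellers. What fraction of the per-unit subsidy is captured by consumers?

Consumer share = 1/9

Pre-subsidy: 262 - 8p = -24 + p gives p* = 286/9, q* = 70/9.
With the subsidy, sellers receive ps = pb + 8 for each unit, where pb is the price buyers pay.
Supply in terms of pb becomes qs = -24 + 1(pb + 8) = -16 + pb. Setting this equal to demand: 262 - 8pb = -16 + pb, so pb = 278/9.
Sellers receive ps = 278/9 + 8 = 350/9; q' = 262 − 8·(278/9) = 134/9.
Buyers' price falls by p* − pb = 286/9 − 278/9 = 8/9; sellers' price rises by ps − p* = 350/9 − 286/9 = 64/9.
So consumers capture (8/9)/8 = 1/9 of each unit of subsidy.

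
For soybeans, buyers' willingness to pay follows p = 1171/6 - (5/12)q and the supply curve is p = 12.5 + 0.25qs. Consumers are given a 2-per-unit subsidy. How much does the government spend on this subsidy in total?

Government cost = 554

Pre-subsidy: 1171/6 - (5/12)q = 12.5 + 0.25q gives q* = 274 and p* = 81.
With the rebate, buyers effectively pay pb = ps − 2, where ps is the price sellers receive.
On the curves, pb = 1171/6 - (5/12)q and ps = 12.5 + 0.25q; the wedge ps − pb = 2 gives 12.5 + 0.25q − (1171/6 - (5/12)q) = 2, so q' = 277.
Then pb = 1171/6 − (5/12)·277 = 79.75 and ps = 12.5 + 0.25·277 = 81.75.
Government outlay = subsidy × quantity = 2 × 277 = 554.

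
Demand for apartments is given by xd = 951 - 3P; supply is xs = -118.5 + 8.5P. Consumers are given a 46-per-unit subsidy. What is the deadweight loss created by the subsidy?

Pre-subsidy: 951 - 3P = -118.5 + 8.5P gives P* = 93, x* = 672.
With the rebate, buyers effectively pay Pb = Ps − 46, where Ps is the price sellers receive.
Demand in terms of Ps becomes xd = 951 − 3(Ps − 46) = 1089 - 3Ps. Setting this equal to supply: 1089 - 3Ps = -118.5 + 8.5Ps, so Ps = 105.
Buyers pay Pb = 105 − 46 = 59; x' = -118.5 + 8.5·105 = 774.
The subsidy expands output by 774 − 672 = 102 past the efficient level; on those units the gap between marginal cost and willingness to pay runs from 0 up to 46.
DWL = ½ × 46 × 102 = 2346.

Deadweight loss = 2346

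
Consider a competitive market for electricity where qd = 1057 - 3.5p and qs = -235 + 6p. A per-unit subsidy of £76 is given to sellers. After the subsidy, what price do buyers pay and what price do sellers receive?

Buyers pay £88; sellers receive £164

Pre-subsidy: 1057 - 3.5p = -235 + 6p gives p* = 136, q* = 581.
With the subsidy, sellers receive ps = pb + 76 for each unit, where pb is the price buyers pay.
Supply in terms of pb becomes qs = -235 + 6(pb + 76) = 221 + 6pb. Setting this equal to demand: 1057 - 3.5pb = 221 + 6pb, so pb = 88.
Sellers receive ps = 88 + 76 = 164; q' = 1057 − 3.5·88 = 749.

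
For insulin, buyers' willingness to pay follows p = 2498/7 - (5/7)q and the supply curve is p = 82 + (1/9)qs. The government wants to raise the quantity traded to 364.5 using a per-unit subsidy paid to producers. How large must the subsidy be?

Required subsidy s = 26 per unit

At q = 364.5, from the demand curve buyers pay pb = 2498/7 − (5/7)·364.5 = 96.5; from the supply curve sellers need ps = 82 + (1/9)·364.5 = 122.5.
The subsidy must fill the gap: s = ps − pb = 122.5 − 96.5 = 26.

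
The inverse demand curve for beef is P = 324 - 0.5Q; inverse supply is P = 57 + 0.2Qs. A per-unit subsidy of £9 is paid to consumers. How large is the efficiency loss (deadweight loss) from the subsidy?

Deadweight loss = 405/7

Pre-subsidy: 324 - 0.5Q = 57 + 0.2Q gives Q* = 2670/7 and P* = 933/7.
With the rebate, buyers effectively pay Pb = Ps − 9, where Ps is the price sellers receive.
On the curves, Pb = 324 - 0.5Q and Ps = 57 + 0.2Q; the wedge Ps − Pb = 9 gives 57 + 0.2Q − (324 - 0.5Q) = 9, so Q' = 2760/7.
Then Pb = 324 − 0.5·(2760/7) = 888/7 and Ps = 57 + 0.2·(2760/7) = 951/7.
The subsidy expands output by 2760/7 − 2670/7 = 90/7 past the efficient level; on those units the gap between marginal cost and willingness to pay runs from 0 up to 9.
DWL = ½ × 9 × 90/7 = 405/7.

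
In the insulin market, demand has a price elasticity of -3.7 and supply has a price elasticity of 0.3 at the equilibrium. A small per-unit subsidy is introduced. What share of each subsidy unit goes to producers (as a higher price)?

Producer share = 0.925

For a small subsidy around the equilibrium, the benefit split depends on the relative slopes, which at a point are proportional to the elasticities.
Buyer share = εs/(εs + |εd|) = 0.3/(0.3 + 3.7) = 0.075; seller share = |εd|/(εs + |εd|) = 0.925.
So producers capture 0.925 of the subsidy.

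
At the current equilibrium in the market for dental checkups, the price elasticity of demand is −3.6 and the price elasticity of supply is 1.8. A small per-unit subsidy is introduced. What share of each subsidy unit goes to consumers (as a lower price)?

For a small subsidy around the equilibrium, the benefit split depends on the relative slopes, which at a point are proportional to the elasticities.
Buyer share = εs/(εs + |εd|) = 1.8/(1.8 + 3.6) = 1/3; seller share = |εd|/(εs + |εd|) = 2/3.

Consumer share = 1/3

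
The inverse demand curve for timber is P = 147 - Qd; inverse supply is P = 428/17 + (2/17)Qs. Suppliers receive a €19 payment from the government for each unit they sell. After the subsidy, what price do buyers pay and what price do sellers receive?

Pre-subsidy: 147 - Q = 428/17 + (2/17)Q gives Q* = 109 and P* = 38.
With the subsidy, sellers receive Ps = Pb + 19 for each unit, where Pb is the price buyers pay.
On the curves, Pb = 147 - Q and Ps = 428/17 + (2/17)Q; the wedge Ps − Pb = 19 gives 428/17 + (2/17)Q − (147 - Q) = 19, so Q' = 126.
Then Pb = 147 − 1·126 = 21 and Ps = 428/17 + (2/17)·126 = 40.

Buyers pay €21; sellers receive €40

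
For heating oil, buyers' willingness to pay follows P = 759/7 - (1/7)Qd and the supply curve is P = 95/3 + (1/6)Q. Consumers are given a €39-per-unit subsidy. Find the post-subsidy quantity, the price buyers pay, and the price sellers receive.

Pre-subsidy: 759/7 - (1/7)Q = 95/3 + (1/6)Q gives Q* = 248 and P* = 73.
With the rebate, buyers effectively pay Pb = Ps − 39, where Ps is the price sellers receive.
On the curves, Pb = 759/7 - (1/7)Q and Ps = 95/3 + (1/6)Q; the wedge Ps − Pb = 39 gives 95/3 + (1/6)Q − (759/7 - (1/7)Q) = 39, so Q' = 374.
Then Pb = 759/7 − (1/7)·374 = 55 and Ps = 95/3 + (1/6)·374 = 94.

Q' = 374; buyers pay €55; sellers receive €94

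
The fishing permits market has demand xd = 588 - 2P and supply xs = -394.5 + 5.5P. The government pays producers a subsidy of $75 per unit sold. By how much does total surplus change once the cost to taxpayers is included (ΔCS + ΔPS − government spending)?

Net change in total surplus = -$4125

Pre-subsidy: 588 - 2P = -394.5 + 5.5P gives P* = 131, x* = 326.
With the subsidy, sellers receive Ps = Pb + 75 for each unit, where Pb is the price buyers pay.
Supply in terms of Pb becomes xs = -394.5 + 5.5(Pb + 75) = 18 + 5.5Pb. Setting this equal to demand: 588 - 2Pb = 18 + 5.5Pb, so Pb = 76.
Sellers receive Ps = 76 + 75 = 151; x' = 588 − 2·76 = 436.
ΔCS = ½(326 + 436)(131 − 76) = 20955; ΔPS = ½(326 + 436)(151 − 131) = 7620.
Government spending = 75 × 436 = 32700.
Net change = 20955 + 7620 − 32700 = -4125. The loss equals the DWL triangle ½·75·110.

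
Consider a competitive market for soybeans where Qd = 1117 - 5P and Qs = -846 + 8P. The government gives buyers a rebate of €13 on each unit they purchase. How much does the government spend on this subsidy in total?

Pre-subsidy: 1117 - 5P = -846 + 8P gives P* = 151, Q* = 362.
With the rebate, buyers effectively pay Pb = Ps − 13, where Ps is the price sellers receive.
Demand in terms of Ps becomes Qd = 1117 − 5(Ps − 13) = 1182 - 5Ps. Setting this equal to supply: 1182 - 5Ps = -846 + 8Ps, so Ps = 156.
Buyers pay Pb = 156 − 13 = 143; Q' = -846 + 8·156 = 402.
Government outlay = subsidy × quantity = 13 × 402 = 5226.

Government cost = €5226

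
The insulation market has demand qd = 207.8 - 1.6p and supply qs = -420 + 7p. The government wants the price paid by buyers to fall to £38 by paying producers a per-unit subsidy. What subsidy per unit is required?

Required subsidy s = £43 per unit

At a buyer price of 38, quantity demanded is 207.8 − 1.6·38 = 147.
Sellers supply 147 only when they receive ps with -420 + 7·ps = 147, i.e. ps = 81.
s = ps − pb = 81 − 38 = 43.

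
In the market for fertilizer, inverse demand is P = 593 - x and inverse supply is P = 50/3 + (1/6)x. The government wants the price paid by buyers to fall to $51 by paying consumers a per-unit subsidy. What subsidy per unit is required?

Required subsidy s = $56 per unit

At a buyer price of 51, quantity demanded is 593 − 1·51 = 542.
Sellers supply 542 only when they receive Ps = 50/3 + (1/6)·542 = 107.
s = Ps − Pb = 107 − 51 = 56.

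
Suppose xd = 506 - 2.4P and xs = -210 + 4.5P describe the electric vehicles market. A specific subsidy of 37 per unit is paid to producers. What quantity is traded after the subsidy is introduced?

x' = 7242/23

Pre-subsidy: 506 - 2.4P = -210 + 4.5P gives P* = 7160/69, x* = 5910/23.
With the subsidy, sellers receive Ps = Pb + 37 for each unit, where Pb is the price buyers pay.
Supply in terms of Pb becomes xs = -210 + 4.5(Pb + 37) = -43.5 + 4.5Pb. Setting this equal to demand: 506 - 2.4Pb = -43.5 + 4.5Pb, so Pb = 5495/69.
Sellers receive Ps = 5495/69 + 37 = 8048/69; x' = 506 − 2.4·(5495/69) = 7242/23.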